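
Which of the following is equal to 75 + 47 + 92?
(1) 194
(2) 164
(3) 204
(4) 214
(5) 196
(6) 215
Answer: 4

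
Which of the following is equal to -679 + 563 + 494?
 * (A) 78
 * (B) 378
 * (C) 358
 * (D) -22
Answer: B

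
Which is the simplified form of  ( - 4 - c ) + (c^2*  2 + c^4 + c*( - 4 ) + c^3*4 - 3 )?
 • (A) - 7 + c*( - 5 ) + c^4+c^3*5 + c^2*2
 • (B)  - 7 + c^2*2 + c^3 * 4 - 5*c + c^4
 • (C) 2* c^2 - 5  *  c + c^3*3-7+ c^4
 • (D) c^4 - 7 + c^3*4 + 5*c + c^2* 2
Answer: B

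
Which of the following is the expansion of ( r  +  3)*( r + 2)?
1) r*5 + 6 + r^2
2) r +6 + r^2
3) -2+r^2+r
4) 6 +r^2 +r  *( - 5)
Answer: 1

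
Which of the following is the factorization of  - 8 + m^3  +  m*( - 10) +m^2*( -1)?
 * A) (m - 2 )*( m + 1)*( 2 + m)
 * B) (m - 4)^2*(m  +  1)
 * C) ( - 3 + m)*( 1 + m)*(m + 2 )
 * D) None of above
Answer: D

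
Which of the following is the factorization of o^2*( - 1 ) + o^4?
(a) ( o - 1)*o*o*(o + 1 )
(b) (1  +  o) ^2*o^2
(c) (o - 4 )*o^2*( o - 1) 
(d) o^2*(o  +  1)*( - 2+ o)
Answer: a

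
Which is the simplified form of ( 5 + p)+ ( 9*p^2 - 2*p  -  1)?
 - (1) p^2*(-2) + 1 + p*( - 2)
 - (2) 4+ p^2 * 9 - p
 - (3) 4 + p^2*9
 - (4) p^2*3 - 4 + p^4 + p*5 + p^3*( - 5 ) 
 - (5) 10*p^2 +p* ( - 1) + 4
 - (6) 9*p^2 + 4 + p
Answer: 2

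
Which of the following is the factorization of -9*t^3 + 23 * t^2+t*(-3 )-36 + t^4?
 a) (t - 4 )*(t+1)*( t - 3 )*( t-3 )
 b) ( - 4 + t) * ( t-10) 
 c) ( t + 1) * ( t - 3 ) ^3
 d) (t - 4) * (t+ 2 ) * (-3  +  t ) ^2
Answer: a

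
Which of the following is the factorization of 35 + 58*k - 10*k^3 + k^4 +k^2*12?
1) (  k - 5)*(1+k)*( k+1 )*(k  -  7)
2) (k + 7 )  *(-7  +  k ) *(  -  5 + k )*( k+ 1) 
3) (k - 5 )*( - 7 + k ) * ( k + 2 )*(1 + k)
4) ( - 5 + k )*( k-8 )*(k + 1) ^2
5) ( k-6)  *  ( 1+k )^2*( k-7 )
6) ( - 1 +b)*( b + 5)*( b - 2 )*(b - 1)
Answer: 1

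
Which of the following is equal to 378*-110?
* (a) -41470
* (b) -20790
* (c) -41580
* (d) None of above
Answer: c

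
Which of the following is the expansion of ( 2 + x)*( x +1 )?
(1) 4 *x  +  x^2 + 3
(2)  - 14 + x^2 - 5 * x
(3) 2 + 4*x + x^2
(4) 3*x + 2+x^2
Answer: 4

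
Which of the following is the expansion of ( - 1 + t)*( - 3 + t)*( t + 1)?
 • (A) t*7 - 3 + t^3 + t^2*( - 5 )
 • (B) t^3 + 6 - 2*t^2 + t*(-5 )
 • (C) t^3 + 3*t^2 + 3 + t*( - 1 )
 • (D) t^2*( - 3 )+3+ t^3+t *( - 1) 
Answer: D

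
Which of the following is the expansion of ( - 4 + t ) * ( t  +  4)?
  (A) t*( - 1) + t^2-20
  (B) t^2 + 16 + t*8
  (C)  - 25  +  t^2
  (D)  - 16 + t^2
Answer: D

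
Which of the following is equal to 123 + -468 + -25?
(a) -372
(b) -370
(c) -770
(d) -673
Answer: b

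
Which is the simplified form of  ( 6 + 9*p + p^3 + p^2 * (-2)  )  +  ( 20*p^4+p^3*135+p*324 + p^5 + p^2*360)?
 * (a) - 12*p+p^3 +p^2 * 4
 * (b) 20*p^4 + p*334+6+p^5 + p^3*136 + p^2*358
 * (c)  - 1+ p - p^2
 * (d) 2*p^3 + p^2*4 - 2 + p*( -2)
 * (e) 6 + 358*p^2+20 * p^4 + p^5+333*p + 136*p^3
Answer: e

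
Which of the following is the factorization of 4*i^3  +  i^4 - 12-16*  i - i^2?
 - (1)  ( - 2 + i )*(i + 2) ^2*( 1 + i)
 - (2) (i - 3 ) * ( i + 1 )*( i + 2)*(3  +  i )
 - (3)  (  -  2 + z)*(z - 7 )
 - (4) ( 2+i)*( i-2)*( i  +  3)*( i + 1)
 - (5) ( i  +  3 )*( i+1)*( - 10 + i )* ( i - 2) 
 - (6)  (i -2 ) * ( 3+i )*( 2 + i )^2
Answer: 4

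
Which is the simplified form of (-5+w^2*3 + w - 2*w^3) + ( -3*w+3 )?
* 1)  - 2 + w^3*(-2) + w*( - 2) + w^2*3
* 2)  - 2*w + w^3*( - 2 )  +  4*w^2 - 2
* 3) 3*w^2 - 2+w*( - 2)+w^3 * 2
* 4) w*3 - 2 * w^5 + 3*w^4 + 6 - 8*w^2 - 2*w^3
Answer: 1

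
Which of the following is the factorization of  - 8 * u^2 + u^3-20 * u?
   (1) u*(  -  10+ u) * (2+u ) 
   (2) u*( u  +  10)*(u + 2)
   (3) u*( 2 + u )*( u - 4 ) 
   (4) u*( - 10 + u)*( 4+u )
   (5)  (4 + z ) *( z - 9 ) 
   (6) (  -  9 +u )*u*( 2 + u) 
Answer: 1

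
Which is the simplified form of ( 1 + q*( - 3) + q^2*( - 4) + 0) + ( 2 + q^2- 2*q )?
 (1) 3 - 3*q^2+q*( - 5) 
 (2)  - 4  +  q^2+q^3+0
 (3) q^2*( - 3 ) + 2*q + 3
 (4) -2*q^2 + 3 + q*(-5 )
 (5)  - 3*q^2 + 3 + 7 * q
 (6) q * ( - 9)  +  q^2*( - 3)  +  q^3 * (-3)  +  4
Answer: 1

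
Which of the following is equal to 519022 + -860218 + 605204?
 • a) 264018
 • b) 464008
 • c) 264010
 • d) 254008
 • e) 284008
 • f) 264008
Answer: f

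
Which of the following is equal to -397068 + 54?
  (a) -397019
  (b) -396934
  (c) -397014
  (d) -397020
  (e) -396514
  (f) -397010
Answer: c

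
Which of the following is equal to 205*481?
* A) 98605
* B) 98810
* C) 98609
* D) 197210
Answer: A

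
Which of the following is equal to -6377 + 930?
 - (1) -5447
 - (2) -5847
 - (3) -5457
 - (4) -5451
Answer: 1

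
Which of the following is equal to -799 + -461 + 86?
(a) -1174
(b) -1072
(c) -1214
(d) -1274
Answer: a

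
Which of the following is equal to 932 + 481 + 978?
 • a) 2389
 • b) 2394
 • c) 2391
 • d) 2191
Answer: c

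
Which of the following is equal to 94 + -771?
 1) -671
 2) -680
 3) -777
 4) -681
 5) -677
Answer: 5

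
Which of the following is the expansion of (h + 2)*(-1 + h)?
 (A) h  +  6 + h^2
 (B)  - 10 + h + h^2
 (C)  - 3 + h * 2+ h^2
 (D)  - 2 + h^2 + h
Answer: D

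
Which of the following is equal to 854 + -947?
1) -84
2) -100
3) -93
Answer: 3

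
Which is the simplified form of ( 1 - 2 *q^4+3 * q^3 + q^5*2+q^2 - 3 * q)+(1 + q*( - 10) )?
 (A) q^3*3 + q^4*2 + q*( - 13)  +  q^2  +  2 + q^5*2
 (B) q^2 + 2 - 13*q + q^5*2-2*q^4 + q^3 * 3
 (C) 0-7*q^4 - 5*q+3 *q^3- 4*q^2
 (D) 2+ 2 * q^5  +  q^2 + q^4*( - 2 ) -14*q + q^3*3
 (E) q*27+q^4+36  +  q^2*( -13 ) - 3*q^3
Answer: B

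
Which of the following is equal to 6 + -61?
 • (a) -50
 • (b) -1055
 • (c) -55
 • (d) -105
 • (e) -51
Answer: c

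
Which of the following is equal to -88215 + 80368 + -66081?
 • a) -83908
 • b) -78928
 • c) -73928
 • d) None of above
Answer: c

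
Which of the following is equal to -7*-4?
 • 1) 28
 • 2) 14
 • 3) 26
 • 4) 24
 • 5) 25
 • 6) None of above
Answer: 1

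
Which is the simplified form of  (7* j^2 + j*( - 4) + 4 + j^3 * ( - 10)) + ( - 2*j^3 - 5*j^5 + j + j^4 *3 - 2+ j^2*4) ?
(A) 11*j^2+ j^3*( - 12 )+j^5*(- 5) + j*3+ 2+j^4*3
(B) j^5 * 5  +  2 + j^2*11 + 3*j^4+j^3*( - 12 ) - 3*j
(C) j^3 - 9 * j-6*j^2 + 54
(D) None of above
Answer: D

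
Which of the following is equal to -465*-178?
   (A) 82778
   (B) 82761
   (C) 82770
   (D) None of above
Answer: C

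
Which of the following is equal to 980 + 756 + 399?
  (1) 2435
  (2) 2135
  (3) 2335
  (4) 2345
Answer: 2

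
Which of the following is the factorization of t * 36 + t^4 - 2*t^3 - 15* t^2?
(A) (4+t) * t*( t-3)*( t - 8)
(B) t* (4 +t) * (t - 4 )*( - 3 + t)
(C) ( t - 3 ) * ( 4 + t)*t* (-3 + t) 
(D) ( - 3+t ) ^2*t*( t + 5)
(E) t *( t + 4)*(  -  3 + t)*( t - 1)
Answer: C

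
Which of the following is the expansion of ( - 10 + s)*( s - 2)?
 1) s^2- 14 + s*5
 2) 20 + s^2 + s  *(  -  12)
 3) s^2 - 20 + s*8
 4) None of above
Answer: 2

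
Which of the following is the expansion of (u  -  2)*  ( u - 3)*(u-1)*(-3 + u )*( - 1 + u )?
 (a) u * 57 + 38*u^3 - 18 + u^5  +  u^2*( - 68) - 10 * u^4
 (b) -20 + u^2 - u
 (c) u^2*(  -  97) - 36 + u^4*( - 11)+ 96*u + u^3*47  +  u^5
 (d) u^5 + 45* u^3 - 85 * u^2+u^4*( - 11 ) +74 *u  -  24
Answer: a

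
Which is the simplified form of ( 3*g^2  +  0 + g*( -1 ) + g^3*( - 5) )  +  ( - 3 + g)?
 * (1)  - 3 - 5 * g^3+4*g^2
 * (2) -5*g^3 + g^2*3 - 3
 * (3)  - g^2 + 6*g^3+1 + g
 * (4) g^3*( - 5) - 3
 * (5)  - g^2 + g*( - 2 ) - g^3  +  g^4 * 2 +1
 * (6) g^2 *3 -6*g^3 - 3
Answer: 2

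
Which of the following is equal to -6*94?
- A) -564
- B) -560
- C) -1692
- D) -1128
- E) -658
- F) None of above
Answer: A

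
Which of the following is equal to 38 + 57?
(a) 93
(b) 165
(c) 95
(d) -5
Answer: c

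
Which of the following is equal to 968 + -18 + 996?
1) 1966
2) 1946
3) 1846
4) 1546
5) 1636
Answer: 2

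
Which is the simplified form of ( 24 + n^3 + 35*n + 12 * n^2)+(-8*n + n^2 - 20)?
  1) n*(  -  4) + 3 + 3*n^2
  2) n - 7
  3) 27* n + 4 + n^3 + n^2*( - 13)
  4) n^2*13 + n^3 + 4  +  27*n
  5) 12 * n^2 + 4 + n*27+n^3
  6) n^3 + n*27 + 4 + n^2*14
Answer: 4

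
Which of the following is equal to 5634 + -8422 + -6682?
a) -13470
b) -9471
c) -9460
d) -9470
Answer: d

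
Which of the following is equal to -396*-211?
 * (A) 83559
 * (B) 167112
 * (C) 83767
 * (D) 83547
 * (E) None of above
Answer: E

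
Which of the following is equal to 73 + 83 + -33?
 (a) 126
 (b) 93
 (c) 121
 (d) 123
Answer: d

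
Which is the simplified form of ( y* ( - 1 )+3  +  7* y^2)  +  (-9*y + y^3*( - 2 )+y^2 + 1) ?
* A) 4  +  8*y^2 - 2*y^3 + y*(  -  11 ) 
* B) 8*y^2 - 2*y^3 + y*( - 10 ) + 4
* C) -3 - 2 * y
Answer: B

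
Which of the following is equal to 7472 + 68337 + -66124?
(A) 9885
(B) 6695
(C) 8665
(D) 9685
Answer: D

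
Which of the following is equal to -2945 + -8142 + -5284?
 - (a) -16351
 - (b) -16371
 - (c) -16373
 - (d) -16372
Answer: b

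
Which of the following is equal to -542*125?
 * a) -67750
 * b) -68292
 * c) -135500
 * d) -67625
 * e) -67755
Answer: a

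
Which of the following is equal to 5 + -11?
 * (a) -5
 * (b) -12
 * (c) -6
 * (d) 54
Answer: c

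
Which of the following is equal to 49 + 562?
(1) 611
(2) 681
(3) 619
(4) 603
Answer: 1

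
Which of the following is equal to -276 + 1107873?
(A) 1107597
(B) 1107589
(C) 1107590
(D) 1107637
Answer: A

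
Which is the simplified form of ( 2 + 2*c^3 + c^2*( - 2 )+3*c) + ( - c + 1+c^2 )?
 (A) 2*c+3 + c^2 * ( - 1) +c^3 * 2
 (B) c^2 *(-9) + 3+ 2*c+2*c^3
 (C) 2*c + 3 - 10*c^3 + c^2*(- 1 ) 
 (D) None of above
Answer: A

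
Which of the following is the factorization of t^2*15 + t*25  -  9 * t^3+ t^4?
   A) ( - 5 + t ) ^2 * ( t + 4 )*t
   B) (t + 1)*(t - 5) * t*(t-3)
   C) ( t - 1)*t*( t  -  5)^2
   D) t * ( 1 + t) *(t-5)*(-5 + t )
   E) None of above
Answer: D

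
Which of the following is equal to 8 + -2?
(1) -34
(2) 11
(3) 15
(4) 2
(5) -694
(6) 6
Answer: 6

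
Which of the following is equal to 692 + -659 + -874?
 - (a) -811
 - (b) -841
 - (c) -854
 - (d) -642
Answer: b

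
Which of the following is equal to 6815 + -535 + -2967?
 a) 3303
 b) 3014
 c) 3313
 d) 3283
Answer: c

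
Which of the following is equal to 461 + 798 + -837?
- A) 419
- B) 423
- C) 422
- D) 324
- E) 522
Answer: C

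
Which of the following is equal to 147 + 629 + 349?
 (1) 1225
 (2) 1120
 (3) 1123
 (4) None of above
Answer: 4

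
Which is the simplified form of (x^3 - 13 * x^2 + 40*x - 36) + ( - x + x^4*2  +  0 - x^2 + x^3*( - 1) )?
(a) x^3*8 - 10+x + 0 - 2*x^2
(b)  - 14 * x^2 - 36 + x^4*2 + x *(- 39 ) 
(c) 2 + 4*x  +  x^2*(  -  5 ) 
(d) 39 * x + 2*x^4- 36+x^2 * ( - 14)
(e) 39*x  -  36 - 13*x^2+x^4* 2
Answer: d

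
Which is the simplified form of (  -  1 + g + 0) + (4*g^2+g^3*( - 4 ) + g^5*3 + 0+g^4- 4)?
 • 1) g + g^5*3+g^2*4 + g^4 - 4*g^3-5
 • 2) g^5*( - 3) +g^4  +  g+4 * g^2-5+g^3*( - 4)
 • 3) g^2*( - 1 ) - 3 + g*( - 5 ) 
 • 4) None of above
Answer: 1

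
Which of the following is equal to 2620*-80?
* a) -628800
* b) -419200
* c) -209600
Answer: c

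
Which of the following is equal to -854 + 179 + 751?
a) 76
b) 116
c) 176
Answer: a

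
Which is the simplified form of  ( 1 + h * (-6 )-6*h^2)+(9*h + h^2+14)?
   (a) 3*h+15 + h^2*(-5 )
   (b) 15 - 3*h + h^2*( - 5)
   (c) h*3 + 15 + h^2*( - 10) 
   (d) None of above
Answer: a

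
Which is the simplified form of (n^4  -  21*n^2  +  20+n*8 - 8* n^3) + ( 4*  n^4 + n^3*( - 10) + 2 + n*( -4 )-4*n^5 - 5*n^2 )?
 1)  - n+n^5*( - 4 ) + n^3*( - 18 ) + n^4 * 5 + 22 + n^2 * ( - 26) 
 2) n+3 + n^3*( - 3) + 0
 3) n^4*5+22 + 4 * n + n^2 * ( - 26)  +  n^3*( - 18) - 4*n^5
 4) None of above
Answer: 3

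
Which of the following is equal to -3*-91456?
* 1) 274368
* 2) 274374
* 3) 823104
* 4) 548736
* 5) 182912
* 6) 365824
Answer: 1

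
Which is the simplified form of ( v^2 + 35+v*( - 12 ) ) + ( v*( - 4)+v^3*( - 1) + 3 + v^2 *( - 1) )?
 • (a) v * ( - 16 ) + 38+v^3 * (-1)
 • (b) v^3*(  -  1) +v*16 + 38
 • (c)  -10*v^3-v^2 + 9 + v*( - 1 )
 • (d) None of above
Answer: a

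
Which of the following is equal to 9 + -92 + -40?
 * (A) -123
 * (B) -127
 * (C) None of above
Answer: A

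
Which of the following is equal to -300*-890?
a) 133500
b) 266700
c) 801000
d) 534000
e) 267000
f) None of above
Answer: e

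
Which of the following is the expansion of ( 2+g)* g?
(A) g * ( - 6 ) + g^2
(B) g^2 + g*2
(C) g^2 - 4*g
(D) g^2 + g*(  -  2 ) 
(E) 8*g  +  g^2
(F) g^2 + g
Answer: B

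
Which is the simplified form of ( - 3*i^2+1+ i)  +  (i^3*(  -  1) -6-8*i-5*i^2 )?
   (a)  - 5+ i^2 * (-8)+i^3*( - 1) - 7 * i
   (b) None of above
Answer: a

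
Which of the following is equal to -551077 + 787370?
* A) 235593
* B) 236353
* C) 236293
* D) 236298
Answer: C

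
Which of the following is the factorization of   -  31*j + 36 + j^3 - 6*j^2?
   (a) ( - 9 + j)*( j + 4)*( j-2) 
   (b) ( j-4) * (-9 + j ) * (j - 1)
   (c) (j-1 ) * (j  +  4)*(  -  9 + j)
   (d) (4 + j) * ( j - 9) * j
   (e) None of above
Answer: c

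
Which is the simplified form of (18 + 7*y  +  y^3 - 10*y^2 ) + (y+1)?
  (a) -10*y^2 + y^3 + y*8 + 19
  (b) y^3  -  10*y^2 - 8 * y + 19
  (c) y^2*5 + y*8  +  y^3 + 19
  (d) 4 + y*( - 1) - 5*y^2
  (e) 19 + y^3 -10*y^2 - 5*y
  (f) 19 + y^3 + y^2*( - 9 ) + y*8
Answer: a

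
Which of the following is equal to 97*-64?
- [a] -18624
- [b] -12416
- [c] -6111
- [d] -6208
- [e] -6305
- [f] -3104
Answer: d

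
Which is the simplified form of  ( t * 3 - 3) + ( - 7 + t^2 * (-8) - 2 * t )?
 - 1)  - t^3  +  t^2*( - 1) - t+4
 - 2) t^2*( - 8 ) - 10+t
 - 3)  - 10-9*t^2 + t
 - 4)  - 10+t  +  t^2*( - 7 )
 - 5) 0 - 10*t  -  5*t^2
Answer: 2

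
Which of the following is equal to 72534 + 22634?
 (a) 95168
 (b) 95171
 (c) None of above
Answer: a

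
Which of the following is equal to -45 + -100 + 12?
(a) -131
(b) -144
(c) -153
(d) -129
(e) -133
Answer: e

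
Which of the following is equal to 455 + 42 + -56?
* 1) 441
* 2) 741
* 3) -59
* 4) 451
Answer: 1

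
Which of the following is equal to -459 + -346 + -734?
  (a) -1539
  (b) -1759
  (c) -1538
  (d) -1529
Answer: a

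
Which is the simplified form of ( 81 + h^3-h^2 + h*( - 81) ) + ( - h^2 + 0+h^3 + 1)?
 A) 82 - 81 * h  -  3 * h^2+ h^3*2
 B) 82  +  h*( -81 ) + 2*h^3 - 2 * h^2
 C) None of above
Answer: B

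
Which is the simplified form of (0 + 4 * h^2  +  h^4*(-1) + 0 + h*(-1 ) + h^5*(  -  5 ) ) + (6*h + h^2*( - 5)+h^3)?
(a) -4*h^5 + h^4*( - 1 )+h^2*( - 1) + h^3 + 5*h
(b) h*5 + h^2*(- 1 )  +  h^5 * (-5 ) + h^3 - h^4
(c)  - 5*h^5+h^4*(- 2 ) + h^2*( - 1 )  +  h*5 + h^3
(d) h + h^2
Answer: b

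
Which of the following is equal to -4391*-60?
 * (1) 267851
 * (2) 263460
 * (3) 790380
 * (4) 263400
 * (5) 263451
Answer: 2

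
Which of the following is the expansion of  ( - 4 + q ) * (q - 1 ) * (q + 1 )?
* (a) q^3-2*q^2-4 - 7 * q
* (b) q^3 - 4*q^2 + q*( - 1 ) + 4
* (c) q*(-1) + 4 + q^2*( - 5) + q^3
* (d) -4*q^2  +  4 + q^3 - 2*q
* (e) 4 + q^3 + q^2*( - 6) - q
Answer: b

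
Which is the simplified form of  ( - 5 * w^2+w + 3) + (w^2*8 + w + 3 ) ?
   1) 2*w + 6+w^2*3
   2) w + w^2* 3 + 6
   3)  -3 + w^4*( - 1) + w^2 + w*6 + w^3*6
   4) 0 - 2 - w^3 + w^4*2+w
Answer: 1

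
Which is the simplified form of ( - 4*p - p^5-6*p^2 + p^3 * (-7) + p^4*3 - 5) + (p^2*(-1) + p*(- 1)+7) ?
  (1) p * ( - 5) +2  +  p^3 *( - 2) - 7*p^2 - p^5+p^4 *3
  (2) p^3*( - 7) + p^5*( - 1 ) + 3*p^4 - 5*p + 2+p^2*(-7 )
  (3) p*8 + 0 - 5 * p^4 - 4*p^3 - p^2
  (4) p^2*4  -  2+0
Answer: 2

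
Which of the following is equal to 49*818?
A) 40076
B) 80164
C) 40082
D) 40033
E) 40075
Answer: C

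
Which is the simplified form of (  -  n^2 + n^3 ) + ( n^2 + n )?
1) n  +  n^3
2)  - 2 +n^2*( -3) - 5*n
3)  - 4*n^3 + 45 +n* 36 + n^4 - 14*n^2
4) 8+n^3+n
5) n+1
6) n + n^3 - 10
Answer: 1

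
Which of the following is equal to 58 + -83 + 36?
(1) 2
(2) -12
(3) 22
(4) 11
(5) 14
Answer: 4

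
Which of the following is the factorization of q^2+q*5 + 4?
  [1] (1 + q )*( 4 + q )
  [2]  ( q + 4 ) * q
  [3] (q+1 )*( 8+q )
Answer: 1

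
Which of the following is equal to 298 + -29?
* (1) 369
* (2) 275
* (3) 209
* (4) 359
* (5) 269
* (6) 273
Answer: 5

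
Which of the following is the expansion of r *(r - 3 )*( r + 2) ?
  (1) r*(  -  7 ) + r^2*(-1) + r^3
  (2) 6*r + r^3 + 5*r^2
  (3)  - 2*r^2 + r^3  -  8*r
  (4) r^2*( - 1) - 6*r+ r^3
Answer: 4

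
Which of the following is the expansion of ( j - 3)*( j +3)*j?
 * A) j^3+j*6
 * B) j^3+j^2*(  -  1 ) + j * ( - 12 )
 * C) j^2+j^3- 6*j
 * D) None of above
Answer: D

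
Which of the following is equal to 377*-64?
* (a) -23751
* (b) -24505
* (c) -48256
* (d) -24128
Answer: d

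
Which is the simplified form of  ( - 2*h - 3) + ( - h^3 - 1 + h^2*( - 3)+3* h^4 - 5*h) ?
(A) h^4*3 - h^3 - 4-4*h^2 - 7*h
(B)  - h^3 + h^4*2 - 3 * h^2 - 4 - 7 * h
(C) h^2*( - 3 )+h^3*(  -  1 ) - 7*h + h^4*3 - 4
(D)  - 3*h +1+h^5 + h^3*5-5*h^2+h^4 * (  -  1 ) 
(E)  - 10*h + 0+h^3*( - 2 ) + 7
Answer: C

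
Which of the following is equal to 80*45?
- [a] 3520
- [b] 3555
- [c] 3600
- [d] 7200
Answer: c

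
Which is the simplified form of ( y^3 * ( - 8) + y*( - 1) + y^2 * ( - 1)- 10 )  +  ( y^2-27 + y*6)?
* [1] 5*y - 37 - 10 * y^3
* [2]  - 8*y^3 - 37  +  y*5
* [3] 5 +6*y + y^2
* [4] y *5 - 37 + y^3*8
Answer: 2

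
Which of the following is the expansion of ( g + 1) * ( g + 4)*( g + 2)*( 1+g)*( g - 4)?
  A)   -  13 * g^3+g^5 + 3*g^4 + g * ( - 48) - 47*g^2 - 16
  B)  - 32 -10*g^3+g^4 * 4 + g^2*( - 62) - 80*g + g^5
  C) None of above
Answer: C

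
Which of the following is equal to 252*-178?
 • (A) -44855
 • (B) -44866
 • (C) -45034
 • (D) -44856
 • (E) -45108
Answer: D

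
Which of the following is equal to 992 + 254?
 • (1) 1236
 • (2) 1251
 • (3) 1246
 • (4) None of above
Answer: 3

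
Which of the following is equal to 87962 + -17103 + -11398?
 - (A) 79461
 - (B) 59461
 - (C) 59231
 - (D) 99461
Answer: B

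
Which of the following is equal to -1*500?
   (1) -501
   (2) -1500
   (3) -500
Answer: 3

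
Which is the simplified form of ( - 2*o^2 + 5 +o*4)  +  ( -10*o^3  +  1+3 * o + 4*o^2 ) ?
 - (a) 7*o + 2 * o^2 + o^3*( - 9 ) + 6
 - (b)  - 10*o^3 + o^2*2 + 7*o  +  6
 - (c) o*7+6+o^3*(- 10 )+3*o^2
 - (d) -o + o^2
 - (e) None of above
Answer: b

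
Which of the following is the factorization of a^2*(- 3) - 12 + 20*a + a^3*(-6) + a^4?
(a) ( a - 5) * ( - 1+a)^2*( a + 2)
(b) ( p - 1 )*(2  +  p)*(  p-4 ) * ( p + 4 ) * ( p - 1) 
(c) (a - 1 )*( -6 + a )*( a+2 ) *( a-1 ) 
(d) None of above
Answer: c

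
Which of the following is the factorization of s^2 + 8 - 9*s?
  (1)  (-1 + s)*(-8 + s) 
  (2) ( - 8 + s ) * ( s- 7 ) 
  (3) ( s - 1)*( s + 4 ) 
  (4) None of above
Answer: 1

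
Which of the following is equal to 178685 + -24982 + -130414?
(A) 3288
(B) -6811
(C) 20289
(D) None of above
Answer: D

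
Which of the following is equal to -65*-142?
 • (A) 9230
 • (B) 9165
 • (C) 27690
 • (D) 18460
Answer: A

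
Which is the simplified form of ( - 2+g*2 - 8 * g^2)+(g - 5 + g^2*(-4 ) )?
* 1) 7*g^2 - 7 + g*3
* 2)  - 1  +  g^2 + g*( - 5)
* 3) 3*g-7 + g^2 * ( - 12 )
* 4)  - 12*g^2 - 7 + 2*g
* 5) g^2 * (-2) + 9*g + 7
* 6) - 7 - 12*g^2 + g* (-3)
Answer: 3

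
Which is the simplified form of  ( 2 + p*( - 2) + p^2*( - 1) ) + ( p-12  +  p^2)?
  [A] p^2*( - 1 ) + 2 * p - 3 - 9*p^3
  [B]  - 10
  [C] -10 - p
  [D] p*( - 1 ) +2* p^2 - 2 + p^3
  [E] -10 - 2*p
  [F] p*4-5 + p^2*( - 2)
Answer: C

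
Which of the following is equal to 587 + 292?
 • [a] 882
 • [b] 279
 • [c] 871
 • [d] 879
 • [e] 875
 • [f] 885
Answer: d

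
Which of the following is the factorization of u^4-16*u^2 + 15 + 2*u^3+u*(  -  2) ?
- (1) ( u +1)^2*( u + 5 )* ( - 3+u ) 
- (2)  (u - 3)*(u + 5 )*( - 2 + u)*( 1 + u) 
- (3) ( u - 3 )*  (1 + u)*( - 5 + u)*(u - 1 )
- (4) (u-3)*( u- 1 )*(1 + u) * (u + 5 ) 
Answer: 4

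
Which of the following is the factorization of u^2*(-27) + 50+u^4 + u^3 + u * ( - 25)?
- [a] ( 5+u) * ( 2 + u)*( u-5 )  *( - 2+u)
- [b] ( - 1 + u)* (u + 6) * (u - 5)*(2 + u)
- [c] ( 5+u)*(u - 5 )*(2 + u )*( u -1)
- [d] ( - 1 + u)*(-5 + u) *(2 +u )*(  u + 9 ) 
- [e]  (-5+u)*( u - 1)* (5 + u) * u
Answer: c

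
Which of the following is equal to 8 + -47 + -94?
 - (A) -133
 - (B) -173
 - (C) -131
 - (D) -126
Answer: A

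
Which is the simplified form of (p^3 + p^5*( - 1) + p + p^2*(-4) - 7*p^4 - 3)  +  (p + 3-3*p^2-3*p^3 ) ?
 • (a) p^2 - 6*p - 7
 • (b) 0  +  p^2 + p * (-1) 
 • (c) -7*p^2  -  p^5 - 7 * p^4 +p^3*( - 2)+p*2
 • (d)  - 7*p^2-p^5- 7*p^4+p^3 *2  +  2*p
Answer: c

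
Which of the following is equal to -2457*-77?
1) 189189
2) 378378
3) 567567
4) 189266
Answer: 1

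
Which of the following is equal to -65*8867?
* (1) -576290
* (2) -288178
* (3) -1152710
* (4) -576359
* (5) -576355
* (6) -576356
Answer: 5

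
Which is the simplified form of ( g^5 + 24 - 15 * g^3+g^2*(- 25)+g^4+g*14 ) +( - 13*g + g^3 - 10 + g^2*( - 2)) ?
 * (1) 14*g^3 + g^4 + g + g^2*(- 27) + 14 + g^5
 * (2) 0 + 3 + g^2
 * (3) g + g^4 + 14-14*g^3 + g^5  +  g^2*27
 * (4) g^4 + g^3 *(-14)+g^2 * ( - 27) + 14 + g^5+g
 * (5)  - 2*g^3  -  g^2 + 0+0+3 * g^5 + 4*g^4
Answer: 4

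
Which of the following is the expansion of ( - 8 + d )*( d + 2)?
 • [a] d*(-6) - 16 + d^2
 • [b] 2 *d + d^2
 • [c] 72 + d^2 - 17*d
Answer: a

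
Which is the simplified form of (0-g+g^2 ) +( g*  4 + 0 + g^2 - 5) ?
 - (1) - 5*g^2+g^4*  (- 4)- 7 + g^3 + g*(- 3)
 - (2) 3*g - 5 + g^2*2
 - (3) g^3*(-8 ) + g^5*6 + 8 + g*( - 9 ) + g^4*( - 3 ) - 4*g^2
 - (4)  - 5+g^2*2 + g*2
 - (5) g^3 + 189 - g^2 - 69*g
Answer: 2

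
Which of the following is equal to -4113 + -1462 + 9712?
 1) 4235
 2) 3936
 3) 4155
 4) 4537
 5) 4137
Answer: 5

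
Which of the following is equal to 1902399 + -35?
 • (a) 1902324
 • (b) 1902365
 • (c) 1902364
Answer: c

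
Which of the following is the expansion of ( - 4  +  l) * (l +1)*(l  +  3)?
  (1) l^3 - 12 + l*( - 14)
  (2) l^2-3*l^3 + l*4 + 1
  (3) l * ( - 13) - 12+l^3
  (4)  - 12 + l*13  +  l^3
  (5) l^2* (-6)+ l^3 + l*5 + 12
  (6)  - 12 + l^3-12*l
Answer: 3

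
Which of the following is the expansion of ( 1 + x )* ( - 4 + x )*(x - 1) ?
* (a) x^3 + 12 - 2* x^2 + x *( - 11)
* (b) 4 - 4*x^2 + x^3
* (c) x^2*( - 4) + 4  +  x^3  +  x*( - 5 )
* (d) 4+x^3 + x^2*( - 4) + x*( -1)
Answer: d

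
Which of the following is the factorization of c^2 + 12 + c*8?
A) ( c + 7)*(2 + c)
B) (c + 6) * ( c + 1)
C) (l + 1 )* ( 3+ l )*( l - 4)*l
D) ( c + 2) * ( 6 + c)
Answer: D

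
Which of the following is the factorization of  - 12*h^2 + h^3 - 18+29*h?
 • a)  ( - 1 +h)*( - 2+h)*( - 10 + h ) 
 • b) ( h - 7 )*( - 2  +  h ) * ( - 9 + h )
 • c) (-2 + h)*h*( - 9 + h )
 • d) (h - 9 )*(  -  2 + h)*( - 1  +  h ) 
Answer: d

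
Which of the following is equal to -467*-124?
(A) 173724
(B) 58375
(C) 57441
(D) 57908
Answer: D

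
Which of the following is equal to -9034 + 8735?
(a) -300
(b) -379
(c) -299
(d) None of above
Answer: c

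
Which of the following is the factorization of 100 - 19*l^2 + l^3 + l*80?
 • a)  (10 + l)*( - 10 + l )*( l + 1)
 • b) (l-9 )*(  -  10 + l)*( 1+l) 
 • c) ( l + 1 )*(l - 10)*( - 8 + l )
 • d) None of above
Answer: d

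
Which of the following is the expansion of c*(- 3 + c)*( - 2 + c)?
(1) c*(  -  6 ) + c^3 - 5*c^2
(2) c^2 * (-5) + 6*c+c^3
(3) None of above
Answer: 2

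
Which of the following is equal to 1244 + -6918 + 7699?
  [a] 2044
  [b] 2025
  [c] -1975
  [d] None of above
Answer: b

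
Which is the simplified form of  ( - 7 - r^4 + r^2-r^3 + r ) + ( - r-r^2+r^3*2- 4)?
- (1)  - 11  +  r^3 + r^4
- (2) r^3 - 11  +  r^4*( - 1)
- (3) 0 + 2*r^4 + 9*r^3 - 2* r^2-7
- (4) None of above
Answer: 2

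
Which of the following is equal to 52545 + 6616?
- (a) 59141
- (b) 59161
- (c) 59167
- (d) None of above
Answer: b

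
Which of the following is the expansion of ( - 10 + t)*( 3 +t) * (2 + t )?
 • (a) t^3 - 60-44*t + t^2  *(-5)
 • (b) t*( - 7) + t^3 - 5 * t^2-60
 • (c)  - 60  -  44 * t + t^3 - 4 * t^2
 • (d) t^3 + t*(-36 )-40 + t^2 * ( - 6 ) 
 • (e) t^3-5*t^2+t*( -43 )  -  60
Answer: a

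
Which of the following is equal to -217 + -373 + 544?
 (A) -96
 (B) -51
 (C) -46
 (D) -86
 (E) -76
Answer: C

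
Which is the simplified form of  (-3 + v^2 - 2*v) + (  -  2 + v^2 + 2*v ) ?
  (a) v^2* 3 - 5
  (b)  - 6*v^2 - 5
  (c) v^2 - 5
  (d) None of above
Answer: d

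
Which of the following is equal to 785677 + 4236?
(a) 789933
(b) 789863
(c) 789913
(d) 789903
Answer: c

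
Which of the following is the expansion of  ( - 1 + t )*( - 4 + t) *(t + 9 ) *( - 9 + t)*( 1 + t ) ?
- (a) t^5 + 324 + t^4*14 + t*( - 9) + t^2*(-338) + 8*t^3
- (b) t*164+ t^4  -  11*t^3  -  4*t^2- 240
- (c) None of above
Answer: c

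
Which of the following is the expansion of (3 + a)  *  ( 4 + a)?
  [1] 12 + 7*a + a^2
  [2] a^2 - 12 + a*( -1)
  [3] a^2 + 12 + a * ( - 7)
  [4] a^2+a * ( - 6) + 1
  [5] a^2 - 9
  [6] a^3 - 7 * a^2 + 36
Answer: 1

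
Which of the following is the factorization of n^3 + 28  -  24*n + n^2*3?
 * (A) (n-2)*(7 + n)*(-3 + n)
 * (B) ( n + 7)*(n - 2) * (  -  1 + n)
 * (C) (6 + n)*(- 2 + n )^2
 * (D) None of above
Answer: D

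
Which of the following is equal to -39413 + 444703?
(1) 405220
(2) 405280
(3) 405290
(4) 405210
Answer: 3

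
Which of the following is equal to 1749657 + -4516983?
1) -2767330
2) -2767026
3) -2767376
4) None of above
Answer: 4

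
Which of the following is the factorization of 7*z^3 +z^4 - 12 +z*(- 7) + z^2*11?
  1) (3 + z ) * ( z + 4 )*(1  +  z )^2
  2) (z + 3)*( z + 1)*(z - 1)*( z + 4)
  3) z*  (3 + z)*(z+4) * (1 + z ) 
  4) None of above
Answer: 2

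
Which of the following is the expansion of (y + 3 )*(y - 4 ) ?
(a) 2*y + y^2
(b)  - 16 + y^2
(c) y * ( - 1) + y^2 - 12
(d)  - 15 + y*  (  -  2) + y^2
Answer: c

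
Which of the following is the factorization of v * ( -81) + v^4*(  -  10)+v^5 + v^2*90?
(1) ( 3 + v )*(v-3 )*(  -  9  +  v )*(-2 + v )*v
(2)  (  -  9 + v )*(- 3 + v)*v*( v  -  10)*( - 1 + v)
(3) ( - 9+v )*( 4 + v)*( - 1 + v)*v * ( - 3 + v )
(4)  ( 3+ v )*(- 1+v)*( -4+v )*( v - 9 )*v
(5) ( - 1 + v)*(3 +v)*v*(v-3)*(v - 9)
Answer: 5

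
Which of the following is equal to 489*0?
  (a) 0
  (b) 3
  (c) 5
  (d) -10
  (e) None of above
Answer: a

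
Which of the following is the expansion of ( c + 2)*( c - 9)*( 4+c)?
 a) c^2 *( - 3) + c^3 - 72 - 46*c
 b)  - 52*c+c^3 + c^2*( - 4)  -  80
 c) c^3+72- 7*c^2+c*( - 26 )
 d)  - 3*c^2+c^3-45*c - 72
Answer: a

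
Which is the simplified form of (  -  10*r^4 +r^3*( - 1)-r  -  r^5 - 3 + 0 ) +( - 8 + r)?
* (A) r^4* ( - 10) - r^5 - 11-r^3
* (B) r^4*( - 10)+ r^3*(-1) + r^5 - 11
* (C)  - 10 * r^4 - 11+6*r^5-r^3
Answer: A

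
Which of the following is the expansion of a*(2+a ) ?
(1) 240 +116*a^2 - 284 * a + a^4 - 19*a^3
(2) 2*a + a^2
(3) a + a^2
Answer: 2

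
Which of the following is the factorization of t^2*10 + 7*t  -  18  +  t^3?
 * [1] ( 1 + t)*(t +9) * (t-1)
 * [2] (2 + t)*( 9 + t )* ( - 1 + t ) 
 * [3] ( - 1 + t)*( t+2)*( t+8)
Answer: 2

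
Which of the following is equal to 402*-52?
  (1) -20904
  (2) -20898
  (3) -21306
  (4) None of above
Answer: 1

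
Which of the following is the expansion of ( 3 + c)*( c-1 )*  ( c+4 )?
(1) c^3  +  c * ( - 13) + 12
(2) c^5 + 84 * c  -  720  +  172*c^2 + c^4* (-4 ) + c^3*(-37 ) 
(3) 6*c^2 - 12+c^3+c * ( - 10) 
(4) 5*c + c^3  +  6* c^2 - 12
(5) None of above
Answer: 4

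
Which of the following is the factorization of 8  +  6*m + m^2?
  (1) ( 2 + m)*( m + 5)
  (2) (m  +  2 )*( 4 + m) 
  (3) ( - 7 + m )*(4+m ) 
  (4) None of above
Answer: 2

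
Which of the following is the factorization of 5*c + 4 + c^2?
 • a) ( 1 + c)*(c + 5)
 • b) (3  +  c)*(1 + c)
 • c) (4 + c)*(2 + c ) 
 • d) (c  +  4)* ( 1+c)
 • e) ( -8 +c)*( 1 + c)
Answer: d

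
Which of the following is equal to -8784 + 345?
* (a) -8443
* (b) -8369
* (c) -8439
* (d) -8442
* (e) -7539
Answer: c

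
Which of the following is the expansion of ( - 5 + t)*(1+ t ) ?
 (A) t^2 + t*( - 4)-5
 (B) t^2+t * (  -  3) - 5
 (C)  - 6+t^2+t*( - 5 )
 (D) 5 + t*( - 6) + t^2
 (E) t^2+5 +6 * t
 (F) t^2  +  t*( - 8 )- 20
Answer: A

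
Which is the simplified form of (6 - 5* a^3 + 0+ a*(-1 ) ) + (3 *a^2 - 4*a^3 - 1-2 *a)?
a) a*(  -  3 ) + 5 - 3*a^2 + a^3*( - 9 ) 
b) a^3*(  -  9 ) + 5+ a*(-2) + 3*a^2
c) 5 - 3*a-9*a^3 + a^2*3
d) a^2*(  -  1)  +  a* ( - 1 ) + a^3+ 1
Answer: c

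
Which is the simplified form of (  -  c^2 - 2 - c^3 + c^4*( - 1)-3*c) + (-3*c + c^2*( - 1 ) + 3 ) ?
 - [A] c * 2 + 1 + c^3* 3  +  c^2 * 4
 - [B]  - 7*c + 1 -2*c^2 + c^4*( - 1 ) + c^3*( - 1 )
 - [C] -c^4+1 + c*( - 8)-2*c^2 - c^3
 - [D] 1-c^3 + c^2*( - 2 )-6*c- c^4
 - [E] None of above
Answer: D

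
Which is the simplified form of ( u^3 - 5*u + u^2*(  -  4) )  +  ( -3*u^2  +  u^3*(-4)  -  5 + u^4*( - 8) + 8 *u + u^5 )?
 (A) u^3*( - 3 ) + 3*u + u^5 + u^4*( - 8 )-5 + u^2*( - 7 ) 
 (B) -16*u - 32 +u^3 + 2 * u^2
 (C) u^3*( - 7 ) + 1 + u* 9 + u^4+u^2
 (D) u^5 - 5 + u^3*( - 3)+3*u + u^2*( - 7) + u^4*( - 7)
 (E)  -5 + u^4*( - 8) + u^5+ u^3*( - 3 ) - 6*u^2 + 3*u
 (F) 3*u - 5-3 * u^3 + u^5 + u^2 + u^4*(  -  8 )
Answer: A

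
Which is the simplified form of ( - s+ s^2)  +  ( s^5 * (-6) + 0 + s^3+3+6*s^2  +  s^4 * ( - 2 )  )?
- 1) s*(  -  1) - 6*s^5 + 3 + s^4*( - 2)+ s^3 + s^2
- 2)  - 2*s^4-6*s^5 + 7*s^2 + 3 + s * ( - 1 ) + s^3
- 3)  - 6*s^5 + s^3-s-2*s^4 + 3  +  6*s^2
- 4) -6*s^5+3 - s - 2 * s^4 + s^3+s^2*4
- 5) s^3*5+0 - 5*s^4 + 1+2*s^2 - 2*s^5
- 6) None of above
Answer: 2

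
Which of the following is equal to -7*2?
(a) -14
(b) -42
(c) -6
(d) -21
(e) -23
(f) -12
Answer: a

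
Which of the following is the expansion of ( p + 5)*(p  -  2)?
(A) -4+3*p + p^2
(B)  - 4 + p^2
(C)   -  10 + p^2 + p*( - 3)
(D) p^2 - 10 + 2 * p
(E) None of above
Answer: E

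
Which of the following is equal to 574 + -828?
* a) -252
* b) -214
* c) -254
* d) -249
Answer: c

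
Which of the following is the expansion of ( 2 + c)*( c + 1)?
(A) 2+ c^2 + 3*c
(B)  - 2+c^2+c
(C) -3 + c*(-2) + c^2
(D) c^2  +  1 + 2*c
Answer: A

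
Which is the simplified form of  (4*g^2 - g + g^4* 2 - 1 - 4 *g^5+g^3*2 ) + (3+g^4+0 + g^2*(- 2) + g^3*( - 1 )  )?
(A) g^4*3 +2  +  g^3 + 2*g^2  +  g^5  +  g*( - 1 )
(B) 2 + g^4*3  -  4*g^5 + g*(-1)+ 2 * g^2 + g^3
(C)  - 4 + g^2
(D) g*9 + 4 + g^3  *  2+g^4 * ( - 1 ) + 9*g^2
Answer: B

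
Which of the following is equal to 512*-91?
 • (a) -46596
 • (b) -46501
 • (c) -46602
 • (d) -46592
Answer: d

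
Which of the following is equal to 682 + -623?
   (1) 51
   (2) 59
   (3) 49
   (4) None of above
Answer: 2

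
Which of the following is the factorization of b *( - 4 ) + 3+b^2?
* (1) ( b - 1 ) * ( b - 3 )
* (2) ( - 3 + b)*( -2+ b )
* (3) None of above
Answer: 1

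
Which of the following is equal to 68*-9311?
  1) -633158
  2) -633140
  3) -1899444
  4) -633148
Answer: 4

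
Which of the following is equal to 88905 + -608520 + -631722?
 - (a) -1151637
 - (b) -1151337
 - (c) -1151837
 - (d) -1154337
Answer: b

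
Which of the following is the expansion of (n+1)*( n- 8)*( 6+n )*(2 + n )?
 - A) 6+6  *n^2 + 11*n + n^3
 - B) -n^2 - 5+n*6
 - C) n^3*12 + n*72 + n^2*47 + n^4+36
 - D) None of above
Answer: D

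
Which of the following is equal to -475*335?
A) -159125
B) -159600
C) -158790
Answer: A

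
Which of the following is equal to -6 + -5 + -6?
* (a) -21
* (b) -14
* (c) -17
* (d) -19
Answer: c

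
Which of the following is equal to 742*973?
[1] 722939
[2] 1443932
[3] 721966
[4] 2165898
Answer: 3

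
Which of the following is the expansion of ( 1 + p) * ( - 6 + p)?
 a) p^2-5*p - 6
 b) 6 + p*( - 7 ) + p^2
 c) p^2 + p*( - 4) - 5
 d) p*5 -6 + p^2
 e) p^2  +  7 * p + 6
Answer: a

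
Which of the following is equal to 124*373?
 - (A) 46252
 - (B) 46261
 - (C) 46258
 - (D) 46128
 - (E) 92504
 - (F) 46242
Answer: A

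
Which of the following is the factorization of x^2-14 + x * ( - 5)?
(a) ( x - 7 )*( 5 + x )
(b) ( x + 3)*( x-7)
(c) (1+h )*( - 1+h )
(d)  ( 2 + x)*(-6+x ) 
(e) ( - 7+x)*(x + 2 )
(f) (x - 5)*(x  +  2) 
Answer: e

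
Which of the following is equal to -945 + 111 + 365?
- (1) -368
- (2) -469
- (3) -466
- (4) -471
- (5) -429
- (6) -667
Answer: 2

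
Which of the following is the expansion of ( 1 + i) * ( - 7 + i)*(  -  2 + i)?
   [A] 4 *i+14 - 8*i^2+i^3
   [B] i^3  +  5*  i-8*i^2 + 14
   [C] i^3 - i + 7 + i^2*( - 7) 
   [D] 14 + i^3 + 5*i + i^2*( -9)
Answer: B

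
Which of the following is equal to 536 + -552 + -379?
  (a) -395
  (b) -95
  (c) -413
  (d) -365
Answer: a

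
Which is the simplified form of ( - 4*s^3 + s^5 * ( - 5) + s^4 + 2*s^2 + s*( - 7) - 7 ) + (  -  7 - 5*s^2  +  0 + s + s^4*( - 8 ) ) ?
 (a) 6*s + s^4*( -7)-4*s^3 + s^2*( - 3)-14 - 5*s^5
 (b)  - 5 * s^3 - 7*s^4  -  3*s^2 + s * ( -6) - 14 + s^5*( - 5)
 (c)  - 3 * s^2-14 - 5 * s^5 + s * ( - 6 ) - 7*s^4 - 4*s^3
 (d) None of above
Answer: c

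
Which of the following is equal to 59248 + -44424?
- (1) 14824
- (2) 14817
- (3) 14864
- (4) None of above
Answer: 1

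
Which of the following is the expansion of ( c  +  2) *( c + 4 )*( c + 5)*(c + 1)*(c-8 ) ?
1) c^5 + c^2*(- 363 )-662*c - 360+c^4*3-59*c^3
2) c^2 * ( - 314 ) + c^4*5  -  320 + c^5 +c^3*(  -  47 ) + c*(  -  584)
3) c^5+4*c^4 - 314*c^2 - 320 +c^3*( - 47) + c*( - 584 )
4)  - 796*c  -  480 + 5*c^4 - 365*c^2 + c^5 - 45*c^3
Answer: 3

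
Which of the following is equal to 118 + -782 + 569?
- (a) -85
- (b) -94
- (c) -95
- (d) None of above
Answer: c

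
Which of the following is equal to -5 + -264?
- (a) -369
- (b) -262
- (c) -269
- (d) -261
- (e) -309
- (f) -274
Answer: c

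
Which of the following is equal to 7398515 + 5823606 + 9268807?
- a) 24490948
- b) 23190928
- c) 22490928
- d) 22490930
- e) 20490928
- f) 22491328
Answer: c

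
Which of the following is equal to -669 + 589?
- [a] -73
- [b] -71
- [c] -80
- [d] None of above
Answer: c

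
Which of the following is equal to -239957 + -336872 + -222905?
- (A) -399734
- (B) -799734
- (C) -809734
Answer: B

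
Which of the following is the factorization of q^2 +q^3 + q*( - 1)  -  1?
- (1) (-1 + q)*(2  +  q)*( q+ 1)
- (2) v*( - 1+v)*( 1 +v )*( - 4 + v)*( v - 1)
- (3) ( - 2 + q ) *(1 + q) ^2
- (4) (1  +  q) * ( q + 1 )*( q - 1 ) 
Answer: 4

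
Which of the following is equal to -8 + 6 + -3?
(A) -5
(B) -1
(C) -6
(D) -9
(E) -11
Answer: A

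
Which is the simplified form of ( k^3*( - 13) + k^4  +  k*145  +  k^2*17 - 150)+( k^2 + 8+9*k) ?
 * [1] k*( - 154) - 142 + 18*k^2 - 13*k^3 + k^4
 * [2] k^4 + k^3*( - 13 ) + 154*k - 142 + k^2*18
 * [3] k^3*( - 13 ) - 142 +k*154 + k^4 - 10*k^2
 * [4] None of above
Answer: 2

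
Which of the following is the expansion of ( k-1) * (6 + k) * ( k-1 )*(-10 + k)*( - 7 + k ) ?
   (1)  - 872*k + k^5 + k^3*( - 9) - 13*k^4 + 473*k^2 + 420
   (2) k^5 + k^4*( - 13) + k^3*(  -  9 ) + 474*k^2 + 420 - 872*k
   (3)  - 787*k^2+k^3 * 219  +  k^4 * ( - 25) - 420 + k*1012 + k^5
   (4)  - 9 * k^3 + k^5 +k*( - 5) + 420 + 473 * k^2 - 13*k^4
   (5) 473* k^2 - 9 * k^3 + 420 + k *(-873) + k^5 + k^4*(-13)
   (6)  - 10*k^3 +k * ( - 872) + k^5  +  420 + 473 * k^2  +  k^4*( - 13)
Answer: 1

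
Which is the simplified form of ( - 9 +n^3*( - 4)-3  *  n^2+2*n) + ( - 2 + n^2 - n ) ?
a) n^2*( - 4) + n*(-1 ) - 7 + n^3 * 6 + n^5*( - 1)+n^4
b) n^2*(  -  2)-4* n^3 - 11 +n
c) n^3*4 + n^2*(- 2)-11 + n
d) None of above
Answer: b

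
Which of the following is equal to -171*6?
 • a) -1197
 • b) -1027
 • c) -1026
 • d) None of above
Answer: c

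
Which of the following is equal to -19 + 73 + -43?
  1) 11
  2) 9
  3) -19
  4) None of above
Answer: 1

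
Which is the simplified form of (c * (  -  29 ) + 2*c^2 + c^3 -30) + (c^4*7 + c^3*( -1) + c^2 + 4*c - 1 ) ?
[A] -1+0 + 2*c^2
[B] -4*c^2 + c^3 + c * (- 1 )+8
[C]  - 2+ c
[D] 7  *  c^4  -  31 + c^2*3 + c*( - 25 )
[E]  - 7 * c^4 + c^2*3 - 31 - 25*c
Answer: D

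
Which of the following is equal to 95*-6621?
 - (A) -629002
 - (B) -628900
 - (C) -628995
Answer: C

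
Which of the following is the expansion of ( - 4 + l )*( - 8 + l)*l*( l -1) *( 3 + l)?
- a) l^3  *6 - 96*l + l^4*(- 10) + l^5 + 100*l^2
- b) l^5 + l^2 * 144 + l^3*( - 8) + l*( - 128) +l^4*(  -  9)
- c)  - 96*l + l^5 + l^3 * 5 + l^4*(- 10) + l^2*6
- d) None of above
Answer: d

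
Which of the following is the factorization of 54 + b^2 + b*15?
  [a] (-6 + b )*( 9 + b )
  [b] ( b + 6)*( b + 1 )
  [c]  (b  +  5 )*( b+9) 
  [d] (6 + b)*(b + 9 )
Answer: d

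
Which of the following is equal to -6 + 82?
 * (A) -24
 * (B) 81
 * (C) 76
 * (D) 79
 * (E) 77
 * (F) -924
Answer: C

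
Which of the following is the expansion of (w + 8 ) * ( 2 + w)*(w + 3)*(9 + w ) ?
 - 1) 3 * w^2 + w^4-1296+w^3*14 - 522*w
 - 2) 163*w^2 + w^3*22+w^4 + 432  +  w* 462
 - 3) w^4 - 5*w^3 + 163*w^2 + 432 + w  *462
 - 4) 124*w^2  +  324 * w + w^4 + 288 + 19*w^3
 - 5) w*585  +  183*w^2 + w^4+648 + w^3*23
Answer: 2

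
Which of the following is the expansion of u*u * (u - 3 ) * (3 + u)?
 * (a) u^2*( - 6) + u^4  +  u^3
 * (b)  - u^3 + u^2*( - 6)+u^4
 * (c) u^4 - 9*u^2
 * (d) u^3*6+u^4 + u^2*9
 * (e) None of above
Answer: c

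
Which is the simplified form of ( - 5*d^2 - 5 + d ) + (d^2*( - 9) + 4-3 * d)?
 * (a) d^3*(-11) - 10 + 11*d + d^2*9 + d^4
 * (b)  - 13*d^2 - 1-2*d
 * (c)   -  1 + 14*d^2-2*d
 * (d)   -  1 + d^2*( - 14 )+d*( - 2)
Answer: d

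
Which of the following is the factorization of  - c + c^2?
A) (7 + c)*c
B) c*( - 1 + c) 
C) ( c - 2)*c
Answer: B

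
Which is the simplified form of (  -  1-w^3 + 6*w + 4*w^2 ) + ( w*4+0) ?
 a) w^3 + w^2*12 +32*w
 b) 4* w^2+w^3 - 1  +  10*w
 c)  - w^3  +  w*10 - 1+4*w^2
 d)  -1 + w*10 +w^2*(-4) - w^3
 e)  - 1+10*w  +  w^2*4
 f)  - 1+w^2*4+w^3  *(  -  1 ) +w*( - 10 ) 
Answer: c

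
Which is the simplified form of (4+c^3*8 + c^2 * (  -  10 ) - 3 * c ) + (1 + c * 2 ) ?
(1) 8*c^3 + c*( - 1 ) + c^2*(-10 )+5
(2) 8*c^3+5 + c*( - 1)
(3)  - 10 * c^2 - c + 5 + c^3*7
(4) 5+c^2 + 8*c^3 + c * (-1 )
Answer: 1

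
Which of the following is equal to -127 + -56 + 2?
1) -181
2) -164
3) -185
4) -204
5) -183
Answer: 1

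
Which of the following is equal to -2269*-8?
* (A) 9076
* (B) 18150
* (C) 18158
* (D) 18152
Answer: D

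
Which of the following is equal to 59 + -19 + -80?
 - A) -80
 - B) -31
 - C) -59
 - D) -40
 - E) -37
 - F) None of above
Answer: D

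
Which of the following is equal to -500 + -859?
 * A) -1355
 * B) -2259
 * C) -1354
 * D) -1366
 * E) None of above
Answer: E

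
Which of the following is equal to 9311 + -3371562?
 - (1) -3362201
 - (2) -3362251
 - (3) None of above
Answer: 2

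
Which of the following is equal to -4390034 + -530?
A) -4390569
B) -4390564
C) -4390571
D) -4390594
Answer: B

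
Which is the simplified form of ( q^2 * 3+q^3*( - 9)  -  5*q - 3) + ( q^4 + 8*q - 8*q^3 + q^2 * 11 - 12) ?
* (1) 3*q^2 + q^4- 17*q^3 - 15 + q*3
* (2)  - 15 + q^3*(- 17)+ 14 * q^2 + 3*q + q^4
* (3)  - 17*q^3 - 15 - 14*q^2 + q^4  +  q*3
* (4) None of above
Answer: 2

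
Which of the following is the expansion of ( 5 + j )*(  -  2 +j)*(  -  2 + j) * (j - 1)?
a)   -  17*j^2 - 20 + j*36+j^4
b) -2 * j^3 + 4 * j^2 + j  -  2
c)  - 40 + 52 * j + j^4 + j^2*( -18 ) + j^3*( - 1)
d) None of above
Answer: a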